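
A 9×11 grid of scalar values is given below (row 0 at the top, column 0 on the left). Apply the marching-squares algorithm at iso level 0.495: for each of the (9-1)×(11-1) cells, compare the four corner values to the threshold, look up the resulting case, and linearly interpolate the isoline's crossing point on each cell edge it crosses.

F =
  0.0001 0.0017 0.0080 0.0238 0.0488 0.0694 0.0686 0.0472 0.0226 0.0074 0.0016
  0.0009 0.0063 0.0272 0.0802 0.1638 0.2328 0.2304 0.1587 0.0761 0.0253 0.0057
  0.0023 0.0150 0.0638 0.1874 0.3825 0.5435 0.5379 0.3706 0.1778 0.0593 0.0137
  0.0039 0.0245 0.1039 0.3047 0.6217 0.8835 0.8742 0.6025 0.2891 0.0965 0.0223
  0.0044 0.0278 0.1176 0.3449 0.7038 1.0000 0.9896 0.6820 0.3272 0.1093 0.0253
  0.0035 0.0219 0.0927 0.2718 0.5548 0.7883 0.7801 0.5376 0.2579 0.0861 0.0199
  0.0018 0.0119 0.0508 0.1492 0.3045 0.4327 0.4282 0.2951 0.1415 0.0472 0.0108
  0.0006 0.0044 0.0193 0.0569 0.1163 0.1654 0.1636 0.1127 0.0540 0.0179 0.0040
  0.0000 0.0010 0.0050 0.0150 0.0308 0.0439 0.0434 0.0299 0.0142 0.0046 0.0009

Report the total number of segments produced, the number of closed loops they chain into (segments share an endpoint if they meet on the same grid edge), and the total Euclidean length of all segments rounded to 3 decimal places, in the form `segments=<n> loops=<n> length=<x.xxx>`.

cell (1,4): code 0100 → (1.844,5.000)–(2.000,4.699)
cell (1,5): code 1100 → (1.860,6.000)–(1.844,5.000)
cell (1,6): code 1000 → (2.000,6.256)–(1.860,6.000)
cell (2,3): code 0100 → (2.470,4.000)–(3.000,3.600)
cell (2,4): code 1110 → (2.000,4.699)–(2.470,4.000)
cell (2,6): code 1101 → (2.536,7.000)–(2.000,6.256)
cell (2,7): code 1000 → (3.000,7.343)–(2.536,7.000)
cell (3,3): code 0110 → (3.000,3.600)–(4.000,3.418)
cell (3,7): code 1001 → (4.000,7.527)–(3.000,7.343)
cell (4,3): code 0110 → (4.000,3.418)–(5.000,3.789)
cell (4,7): code 1001 → (5.000,7.152)–(4.000,7.527)
cell (5,3): code 0010 → (5.000,3.789)–(5.239,4.000)
cell (5,4): code 0011 → (5.239,4.000)–(5.825,5.000)
cell (5,5): code 0011 → (5.825,5.000)–(5.810,6.000)
cell (5,6): code 0011 → (5.810,6.000)–(5.176,7.000)
cell (5,7): code 0001 → (5.176,7.000)–(5.000,7.152)
total: 16 segments, chained into 1 closed loop(s), length Σ = 12.693183

segments=16 loops=1 length=12.693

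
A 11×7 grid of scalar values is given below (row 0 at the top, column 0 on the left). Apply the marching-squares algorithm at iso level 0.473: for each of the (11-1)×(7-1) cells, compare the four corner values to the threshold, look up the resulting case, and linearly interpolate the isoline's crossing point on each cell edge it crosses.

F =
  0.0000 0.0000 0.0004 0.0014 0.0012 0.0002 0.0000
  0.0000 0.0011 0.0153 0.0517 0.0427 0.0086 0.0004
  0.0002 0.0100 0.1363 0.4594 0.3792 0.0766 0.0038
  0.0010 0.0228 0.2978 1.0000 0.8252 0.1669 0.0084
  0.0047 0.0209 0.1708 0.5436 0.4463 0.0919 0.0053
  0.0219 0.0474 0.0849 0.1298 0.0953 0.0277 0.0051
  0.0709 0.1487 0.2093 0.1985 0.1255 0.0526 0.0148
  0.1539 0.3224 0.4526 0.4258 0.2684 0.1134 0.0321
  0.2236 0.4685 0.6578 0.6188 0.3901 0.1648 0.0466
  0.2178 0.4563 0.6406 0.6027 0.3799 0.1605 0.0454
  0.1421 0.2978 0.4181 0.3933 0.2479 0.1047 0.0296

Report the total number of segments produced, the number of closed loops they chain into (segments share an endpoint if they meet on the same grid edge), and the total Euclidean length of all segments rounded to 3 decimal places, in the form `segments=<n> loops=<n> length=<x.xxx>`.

segments=16 loops=2 length=15.075

cell (2,2): code 0100 → (2.025,3.000)–(3.000,2.250)
cell (2,3): code 1100 → (2.210,4.000)–(2.025,3.000)
cell (2,4): code 1000 → (3.000,4.535)–(2.210,4.000)
cell (3,2): code 0110 → (3.000,2.250)–(4.000,2.811)
cell (3,3): code 1011 → (4.000,3.726)–(3.930,4.000)
cell (3,4): code 0001 → (3.930,4.000)–(3.000,4.535)
cell (4,2): code 0010 → (4.000,2.811)–(4.171,3.000)
cell (4,3): code 0001 → (4.171,3.000)–(4.000,3.726)
cell (7,1): code 0100 → (7.099,2.000)–(8.000,1.024)
cell (7,2): code 1100 → (7.245,3.000)–(7.099,2.000)
cell (7,3): code 1000 → (8.000,3.638)–(7.245,3.000)
cell (8,1): code 0110 → (8.000,1.024)–(9.000,1.091)
cell (8,3): code 1001 → (9.000,3.582)–(8.000,3.638)
cell (9,1): code 0010 → (9.000,1.091)–(9.753,2.000)
cell (9,2): code 0011 → (9.753,2.000)–(9.619,3.000)
cell (9,3): code 0001 → (9.619,3.000)–(9.000,3.582)
total: 16 segments, chained into 2 closed loop(s), length Σ = 15.074590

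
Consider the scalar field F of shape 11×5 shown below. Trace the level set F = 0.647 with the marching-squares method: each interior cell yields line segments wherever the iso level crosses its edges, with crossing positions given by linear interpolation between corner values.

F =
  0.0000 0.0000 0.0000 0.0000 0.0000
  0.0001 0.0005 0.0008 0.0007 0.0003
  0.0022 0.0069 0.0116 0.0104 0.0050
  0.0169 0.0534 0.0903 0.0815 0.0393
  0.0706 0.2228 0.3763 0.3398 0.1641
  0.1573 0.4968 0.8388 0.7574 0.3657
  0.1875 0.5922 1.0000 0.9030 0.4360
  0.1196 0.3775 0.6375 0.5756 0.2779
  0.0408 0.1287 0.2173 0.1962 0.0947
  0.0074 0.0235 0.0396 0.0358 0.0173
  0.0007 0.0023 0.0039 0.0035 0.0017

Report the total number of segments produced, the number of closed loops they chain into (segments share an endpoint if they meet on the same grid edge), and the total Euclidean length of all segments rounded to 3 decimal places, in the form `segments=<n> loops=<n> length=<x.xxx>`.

cell (4,1): code 0100 → (4.585,2.000)–(5.000,1.439)
cell (4,2): code 1100 → (4.736,3.000)–(4.585,2.000)
cell (4,3): code 1000 → (5.000,3.282)–(4.736,3.000)
cell (5,1): code 0110 → (5.000,1.439)–(6.000,1.134)
cell (5,3): code 1001 → (6.000,3.548)–(5.000,3.282)
cell (6,1): code 0010 → (6.000,1.134)–(6.974,2.000)
cell (6,2): code 0011 → (6.974,2.000)–(6.782,3.000)
cell (6,3): code 0001 → (6.782,3.000)–(6.000,3.548)
total: 8 segments, chained into 1 closed loop(s), length Σ = 7.451523

segments=8 loops=1 length=7.452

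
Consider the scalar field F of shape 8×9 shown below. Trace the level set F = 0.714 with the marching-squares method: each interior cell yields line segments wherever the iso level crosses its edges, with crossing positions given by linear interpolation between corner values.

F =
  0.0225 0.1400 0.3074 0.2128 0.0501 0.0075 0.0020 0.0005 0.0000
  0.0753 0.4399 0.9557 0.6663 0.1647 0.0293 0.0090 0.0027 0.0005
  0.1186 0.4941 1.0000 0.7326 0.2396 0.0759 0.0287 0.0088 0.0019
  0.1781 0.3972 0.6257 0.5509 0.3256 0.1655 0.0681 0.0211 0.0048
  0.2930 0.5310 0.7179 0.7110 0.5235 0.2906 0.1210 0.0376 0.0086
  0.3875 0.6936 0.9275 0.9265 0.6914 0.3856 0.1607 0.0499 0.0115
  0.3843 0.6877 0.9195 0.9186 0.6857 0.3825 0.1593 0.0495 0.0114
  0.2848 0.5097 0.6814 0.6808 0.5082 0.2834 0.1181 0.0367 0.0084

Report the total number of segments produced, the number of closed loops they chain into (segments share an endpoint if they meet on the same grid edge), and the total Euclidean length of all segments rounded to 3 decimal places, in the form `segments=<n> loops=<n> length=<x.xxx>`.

cell (0,1): code 0100 → (0.627,2.000)–(1.000,1.531)
cell (0,2): code 1000 → (1.000,2.835)–(0.627,2.000)
cell (1,1): code 0110 → (1.000,1.531)–(2.000,1.435)
cell (1,2): code 1101 → (1.719,3.000)–(1.000,2.835)
cell (1,3): code 1000 → (2.000,3.038)–(1.719,3.000)
cell (2,1): code 0010 → (2.000,1.435)–(2.764,2.000)
cell (2,2): code 0011 → (2.764,2.000)–(2.102,3.000)
cell (2,3): code 0001 → (2.102,3.000)–(2.000,3.038)
cell (3,1): code 0100 → (3.958,2.000)–(4.000,1.979)
cell (3,2): code 1000 → (4.000,2.565)–(3.958,2.000)
cell (4,1): code 0110 → (4.000,1.979)–(5.000,1.087)
cell (4,2): code 1101 → (4.014,3.000)–(4.000,2.565)
cell (4,3): code 1000 → (5.000,3.904)–(4.014,3.000)
cell (5,1): code 0110 → (5.000,1.087)–(6.000,1.113)
cell (5,3): code 1001 → (6.000,3.878)–(5.000,3.904)
cell (6,1): code 0010 → (6.000,1.113)–(6.863,2.000)
cell (6,2): code 0011 → (6.863,2.000)–(6.860,3.000)
cell (6,3): code 0001 → (6.860,3.000)–(6.000,3.878)
total: 18 segments, chained into 2 closed loop(s), length Σ = 14.992149

segments=18 loops=2 length=14.992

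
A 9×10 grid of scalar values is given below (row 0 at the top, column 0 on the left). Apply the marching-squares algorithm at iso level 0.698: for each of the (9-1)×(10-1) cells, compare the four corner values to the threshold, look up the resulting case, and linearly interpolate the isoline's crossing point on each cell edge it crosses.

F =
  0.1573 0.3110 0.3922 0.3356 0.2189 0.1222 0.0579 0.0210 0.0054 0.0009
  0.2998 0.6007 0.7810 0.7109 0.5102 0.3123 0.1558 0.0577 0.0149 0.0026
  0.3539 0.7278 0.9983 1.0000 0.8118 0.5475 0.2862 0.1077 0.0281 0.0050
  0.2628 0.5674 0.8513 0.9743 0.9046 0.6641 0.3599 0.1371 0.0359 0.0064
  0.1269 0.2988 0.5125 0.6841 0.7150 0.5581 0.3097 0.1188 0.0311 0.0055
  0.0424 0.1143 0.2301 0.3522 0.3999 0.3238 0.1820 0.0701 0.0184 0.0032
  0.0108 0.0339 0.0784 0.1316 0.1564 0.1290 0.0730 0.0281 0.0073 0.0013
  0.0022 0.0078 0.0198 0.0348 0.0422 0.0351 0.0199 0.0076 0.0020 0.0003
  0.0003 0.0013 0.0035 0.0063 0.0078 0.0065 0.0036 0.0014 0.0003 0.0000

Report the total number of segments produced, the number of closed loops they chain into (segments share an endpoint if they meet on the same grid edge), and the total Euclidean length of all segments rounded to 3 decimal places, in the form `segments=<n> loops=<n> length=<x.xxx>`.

cell (0,1): code 0100 → (0.787,2.000)–(1.000,1.540)
cell (0,2): code 1100 → (0.966,3.000)–(0.787,2.000)
cell (0,3): code 1000 → (1.000,3.064)–(0.966,3.000)
cell (1,0): code 0100 → (1.766,1.000)–(2.000,0.920)
cell (1,1): code 1110 → (1.000,1.540)–(1.766,1.000)
cell (1,3): code 1101 → (1.623,4.000)–(1.000,3.064)
cell (1,4): code 1000 → (2.000,4.431)–(1.623,4.000)
cell (2,0): code 0010 → (2.000,0.920)–(2.186,1.000)
cell (2,1): code 0111 → (2.186,1.000)–(3.000,1.460)
cell (2,4): code 1001 → (3.000,4.859)–(2.000,4.431)
cell (3,1): code 0010 → (3.000,1.460)–(3.452,2.000)
cell (3,2): code 0011 → (3.452,2.000)–(3.952,3.000)
cell (3,3): code 0111 → (3.952,3.000)–(4.000,3.450)
cell (3,4): code 1001 → (4.000,4.108)–(3.000,4.859)
cell (4,3): code 0010 → (4.000,3.450)–(4.054,4.000)
cell (4,4): code 0001 → (4.054,4.000)–(4.000,4.108)
total: 16 segments, chained into 1 closed loop(s), length Σ = 10.901248

segments=16 loops=1 length=10.901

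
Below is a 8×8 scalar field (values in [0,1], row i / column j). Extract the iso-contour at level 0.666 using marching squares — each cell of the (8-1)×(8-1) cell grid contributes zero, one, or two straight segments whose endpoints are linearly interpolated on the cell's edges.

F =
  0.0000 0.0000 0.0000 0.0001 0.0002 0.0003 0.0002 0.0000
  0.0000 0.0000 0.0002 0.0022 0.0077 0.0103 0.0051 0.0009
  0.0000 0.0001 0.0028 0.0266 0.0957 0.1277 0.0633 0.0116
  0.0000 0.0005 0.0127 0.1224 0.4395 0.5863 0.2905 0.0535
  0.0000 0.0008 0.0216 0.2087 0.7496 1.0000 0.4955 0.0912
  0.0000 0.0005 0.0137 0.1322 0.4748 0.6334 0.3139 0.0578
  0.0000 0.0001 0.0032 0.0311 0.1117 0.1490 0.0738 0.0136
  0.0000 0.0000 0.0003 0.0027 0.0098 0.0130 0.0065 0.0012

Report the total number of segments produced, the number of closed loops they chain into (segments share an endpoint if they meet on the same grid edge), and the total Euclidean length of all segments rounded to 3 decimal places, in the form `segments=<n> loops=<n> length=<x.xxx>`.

segments=6 loops=1 length=5.127

cell (3,3): code 0100 → (3.730,4.000)–(4.000,3.845)
cell (3,4): code 1100 → (3.193,5.000)–(3.730,4.000)
cell (3,5): code 1000 → (4.000,5.662)–(3.193,5.000)
cell (4,3): code 0010 → (4.000,3.845)–(4.304,4.000)
cell (4,4): code 0011 → (4.304,4.000)–(4.911,5.000)
cell (4,5): code 0001 → (4.911,5.000)–(4.000,5.662)
total: 6 segments, chained into 1 closed loop(s), length Σ = 5.127433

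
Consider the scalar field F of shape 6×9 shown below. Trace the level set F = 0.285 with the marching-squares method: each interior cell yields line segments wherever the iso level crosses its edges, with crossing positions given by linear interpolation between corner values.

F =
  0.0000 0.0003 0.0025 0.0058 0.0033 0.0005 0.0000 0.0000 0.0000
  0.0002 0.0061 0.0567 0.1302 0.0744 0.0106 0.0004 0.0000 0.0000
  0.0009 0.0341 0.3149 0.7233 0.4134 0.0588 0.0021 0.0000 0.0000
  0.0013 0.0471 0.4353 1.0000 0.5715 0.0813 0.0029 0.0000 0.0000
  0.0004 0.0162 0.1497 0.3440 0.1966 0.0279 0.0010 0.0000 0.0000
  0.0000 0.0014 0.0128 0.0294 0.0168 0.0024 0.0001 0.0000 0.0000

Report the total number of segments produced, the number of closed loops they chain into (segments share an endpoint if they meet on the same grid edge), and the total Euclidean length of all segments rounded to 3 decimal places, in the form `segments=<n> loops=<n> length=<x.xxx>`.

segments=12 loops=1 length=8.887

cell (1,1): code 0100 → (1.884,2.000)–(2.000,1.894)
cell (1,2): code 1100 → (1.261,3.000)–(1.884,2.000)
cell (1,3): code 1100 → (1.621,4.000)–(1.261,3.000)
cell (1,4): code 1000 → (2.000,4.362)–(1.621,4.000)
cell (2,1): code 0110 → (2.000,1.894)–(3.000,1.613)
cell (2,4): code 1001 → (3.000,4.584)–(2.000,4.362)
cell (3,1): code 0010 → (3.000,1.613)–(3.526,2.000)
cell (3,2): code 0111 → (3.526,2.000)–(4.000,2.696)
cell (3,3): code 1011 → (4.000,3.400)–(3.764,4.000)
cell (3,4): code 0001 → (3.764,4.000)–(3.000,4.584)
cell (4,2): code 0010 → (4.000,2.696)–(4.188,3.000)
cell (4,3): code 0001 → (4.188,3.000)–(4.000,3.400)
total: 12 segments, chained into 1 closed loop(s), length Σ = 8.886562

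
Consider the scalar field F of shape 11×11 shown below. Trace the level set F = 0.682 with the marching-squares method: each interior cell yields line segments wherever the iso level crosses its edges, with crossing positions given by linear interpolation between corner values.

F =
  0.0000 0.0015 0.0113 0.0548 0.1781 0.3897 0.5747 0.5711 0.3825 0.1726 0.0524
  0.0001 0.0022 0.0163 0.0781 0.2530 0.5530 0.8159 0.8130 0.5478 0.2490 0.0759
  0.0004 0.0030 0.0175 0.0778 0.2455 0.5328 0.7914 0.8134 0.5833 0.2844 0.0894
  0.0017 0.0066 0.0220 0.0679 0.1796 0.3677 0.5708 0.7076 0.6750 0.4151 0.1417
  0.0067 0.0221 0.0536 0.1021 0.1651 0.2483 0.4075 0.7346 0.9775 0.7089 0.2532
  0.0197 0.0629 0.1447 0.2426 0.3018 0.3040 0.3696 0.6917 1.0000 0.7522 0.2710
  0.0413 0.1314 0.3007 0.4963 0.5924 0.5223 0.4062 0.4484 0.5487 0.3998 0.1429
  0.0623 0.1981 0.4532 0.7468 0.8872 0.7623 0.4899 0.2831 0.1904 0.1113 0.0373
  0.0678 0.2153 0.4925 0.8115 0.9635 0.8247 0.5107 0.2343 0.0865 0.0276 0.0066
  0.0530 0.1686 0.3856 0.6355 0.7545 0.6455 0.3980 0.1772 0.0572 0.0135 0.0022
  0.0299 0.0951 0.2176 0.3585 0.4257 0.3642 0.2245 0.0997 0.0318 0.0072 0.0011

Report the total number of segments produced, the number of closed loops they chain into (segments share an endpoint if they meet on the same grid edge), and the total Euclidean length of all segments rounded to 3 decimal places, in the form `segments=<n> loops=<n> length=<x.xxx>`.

cell (0,5): code 0100 → (0.445,6.000)–(1.000,5.491)
cell (0,6): code 1100 → (0.458,7.000)–(0.445,6.000)
cell (0,7): code 1000 → (1.000,7.494)–(0.458,7.000)
cell (1,5): code 0110 → (1.000,5.491)–(2.000,5.577)
cell (1,7): code 1001 → (2.000,7.571)–(1.000,7.494)
cell (2,5): code 0010 → (2.000,5.577)–(2.496,6.000)
cell (2,6): code 0111 → (2.496,6.000)–(3.000,6.813)
cell (2,7): code 1001 → (3.000,7.785)–(2.000,7.571)
cell (3,6): code 0110 → (3.000,6.813)–(4.000,6.839)
cell (3,7): code 1101 → (3.023,8.000)–(3.000,7.785)
cell (3,8): code 1100 → (3.908,9.000)–(3.023,8.000)
cell (3,9): code 1000 → (4.000,9.059)–(3.908,9.000)
cell (4,6): code 0110 → (4.000,6.839)–(5.000,6.970)
cell (4,9): code 1001 → (5.000,9.146)–(4.000,9.059)
cell (5,6): code 0010 → (5.000,6.970)–(5.040,7.000)
cell (5,7): code 0011 → (5.040,7.000)–(5.705,8.000)
cell (5,8): code 0011 → (5.705,8.000)–(5.199,9.000)
cell (5,9): code 0001 → (5.199,9.000)–(5.000,9.146)
cell (6,2): code 0100 → (6.741,3.000)–(7.000,2.779)
cell (6,3): code 1100 → (6.304,4.000)–(6.741,3.000)
cell (6,4): code 1100 → (6.665,5.000)–(6.304,4.000)
cell (6,5): code 1000 → (7.000,5.295)–(6.665,5.000)
cell (7,2): code 0110 → (7.000,2.779)–(8.000,2.594)
cell (7,5): code 1001 → (8.000,5.454)–(7.000,5.295)
cell (8,2): code 0010 → (8.000,2.594)–(8.736,3.000)
cell (8,3): code 0111 → (8.736,3.000)–(9.000,3.391)
cell (8,4): code 1011 → (9.000,4.665)–(8.796,5.000)
cell (8,5): code 0001 → (8.796,5.000)–(8.000,5.454)
cell (9,3): code 0010 → (9.000,3.391)–(9.220,4.000)
cell (9,4): code 0001 → (9.220,4.000)–(9.000,4.665)
total: 30 segments, chained into 2 closed loop(s), length Σ = 23.355353

segments=30 loops=2 length=23.355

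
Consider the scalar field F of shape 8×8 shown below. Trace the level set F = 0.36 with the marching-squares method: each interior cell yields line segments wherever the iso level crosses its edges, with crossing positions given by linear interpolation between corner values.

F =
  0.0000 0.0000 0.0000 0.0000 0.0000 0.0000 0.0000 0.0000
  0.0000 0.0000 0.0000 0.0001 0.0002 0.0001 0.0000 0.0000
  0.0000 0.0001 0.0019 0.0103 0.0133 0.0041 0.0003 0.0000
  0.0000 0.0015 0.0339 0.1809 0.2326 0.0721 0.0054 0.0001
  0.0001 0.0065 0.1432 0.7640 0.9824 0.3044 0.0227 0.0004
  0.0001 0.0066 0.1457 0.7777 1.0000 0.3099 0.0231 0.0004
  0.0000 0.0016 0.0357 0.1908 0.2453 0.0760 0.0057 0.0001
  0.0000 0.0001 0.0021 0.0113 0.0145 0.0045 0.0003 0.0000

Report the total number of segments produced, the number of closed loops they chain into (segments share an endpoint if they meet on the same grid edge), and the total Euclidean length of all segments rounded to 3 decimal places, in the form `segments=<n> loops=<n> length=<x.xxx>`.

cell (3,2): code 0100 → (3.307,3.000)–(4.000,2.349)
cell (3,3): code 1100 → (3.170,4.000)–(3.307,3.000)
cell (3,4): code 1000 → (4.000,4.918)–(3.170,4.000)
cell (4,2): code 0110 → (4.000,2.349)–(5.000,2.339)
cell (4,4): code 1001 → (5.000,4.927)–(4.000,4.918)
cell (5,2): code 0010 → (5.000,2.339)–(5.712,3.000)
cell (5,3): code 0011 → (5.712,3.000)–(5.848,4.000)
cell (5,4): code 0001 → (5.848,4.000)–(5.000,4.927)
total: 8 segments, chained into 1 closed loop(s), length Σ = 8.434831

segments=8 loops=1 length=8.435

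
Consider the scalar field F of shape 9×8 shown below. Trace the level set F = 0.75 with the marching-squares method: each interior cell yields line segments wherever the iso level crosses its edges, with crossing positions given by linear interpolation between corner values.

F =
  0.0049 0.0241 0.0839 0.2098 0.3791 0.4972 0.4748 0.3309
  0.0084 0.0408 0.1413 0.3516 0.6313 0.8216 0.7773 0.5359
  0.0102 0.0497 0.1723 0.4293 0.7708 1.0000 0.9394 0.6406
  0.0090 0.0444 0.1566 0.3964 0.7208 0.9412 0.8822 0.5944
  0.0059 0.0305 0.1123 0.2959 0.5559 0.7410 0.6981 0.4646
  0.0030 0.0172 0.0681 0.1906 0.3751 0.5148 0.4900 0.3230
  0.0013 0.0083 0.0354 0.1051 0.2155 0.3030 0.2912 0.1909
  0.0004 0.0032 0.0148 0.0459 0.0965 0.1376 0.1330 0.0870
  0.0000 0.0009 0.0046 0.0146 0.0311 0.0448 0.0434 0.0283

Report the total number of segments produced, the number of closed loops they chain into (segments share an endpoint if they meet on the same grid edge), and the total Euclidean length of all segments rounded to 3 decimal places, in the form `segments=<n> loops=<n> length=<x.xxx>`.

segments=12 loops=1 length=9.138

cell (0,4): code 0100 → (0.779,5.000)–(1.000,4.624)
cell (0,5): code 1100 → (0.910,6.000)–(0.779,5.000)
cell (0,6): code 1000 → (1.000,6.113)–(0.910,6.000)
cell (1,3): code 0100 → (1.851,4.000)–(2.000,3.939)
cell (1,4): code 1110 → (1.000,4.624)–(1.851,4.000)
cell (1,6): code 1001 → (2.000,6.634)–(1.000,6.113)
cell (2,3): code 0010 → (2.000,3.939)–(2.416,4.000)
cell (2,4): code 0111 → (2.416,4.000)–(3.000,4.132)
cell (2,6): code 1001 → (3.000,6.459)–(2.000,6.634)
cell (3,4): code 0010 → (3.000,4.132)–(3.955,5.000)
cell (3,5): code 0011 → (3.955,5.000)–(3.718,6.000)
cell (3,6): code 0001 → (3.718,6.000)–(3.000,6.459)
total: 12 segments, chained into 1 closed loop(s), length Σ = 9.137691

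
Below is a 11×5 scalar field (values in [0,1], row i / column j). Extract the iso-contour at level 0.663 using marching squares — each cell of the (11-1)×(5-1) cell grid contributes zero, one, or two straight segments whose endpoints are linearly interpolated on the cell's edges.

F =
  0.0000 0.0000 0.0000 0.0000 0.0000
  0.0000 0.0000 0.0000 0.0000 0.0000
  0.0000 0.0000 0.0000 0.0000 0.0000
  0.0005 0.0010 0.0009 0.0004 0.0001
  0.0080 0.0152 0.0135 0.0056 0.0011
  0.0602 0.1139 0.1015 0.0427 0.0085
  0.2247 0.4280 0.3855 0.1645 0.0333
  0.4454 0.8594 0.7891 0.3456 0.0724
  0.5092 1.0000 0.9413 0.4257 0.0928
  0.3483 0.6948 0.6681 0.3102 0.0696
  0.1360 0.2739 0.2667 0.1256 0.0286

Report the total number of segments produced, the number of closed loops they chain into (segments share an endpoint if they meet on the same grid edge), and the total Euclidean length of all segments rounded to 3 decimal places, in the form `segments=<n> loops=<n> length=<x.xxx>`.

cell (6,0): code 0100 → (6.545,1.000)–(7.000,0.526)
cell (6,1): code 1100 → (6.688,2.000)–(6.545,1.000)
cell (6,2): code 1000 → (7.000,2.284)–(6.688,2.000)
cell (7,0): code 0110 → (7.000,0.526)–(8.000,0.313)
cell (7,2): code 1001 → (8.000,2.540)–(7.000,2.284)
cell (8,0): code 0110 → (8.000,0.313)–(9.000,0.908)
cell (8,2): code 1001 → (9.000,2.014)–(8.000,2.540)
cell (9,0): code 0010 → (9.000,0.908)–(9.076,1.000)
cell (9,1): code 0011 → (9.076,1.000)–(9.013,2.000)
cell (9,2): code 0001 → (9.013,2.000)–(9.000,2.014)
total: 10 segments, chained into 1 closed loop(s), length Σ = 7.577646

segments=10 loops=1 length=7.578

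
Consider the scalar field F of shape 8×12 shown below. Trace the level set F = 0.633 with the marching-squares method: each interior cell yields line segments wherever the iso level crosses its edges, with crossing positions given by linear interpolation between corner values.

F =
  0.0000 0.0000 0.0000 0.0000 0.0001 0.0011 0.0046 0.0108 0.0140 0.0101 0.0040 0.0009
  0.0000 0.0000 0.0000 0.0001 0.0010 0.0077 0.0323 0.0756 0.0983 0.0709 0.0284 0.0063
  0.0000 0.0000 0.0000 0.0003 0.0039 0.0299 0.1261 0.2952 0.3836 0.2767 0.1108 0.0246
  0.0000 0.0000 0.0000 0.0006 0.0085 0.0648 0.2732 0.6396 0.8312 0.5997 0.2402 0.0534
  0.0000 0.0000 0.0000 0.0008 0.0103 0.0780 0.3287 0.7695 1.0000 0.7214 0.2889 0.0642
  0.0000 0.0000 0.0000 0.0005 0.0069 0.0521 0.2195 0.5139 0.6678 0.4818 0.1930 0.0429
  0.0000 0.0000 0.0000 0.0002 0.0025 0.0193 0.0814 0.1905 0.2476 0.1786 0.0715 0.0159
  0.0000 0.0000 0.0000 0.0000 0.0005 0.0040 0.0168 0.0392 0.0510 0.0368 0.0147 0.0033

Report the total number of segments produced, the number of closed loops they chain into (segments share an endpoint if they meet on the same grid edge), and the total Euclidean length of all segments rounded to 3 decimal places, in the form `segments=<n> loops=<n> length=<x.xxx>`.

segments=12 loops=1 length=7.599

cell (2,6): code 0100 → (2.981,7.000)–(3.000,6.982)
cell (2,7): code 1100 → (2.557,8.000)–(2.981,7.000)
cell (2,8): code 1000 → (3.000,8.856)–(2.557,8.000)
cell (3,6): code 0110 → (3.000,6.982)–(4.000,6.690)
cell (3,8): code 1101 → (3.274,9.000)–(3.000,8.856)
cell (3,9): code 1000 → (4.000,9.204)–(3.274,9.000)
cell (4,6): code 0010 → (4.000,6.690)–(4.534,7.000)
cell (4,7): code 0111 → (4.534,7.000)–(5.000,7.774)
cell (4,8): code 1011 → (5.000,8.187)–(4.369,9.000)
cell (4,9): code 0001 → (4.369,9.000)–(4.000,9.204)
cell (5,7): code 0010 → (5.000,7.774)–(5.083,8.000)
cell (5,8): code 0001 → (5.083,8.000)–(5.000,8.187)
total: 12 segments, chained into 1 closed loop(s), length Σ = 7.598551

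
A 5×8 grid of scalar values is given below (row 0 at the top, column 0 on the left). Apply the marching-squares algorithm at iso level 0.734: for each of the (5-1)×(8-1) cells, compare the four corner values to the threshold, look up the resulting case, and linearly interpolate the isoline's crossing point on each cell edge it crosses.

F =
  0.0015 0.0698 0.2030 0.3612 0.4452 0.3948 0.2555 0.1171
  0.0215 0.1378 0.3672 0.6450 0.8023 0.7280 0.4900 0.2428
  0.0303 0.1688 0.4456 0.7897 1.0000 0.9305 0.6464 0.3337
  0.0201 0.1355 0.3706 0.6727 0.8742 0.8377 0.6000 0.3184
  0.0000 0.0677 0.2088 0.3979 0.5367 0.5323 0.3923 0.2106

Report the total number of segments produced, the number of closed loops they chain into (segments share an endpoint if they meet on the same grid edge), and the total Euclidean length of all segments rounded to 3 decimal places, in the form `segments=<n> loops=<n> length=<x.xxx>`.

cell (0,3): code 0100 → (0.809,4.000)–(1.000,3.566)
cell (0,4): code 1000 → (1.000,4.919)–(0.809,4.000)
cell (1,2): code 0100 → (1.615,3.000)–(2.000,2.838)
cell (1,3): code 1110 → (1.000,3.566)–(1.615,3.000)
cell (1,4): code 1101 → (1.030,5.000)–(1.000,4.919)
cell (1,5): code 1000 → (2.000,5.692)–(1.030,5.000)
cell (2,2): code 0010 → (2.000,2.838)–(2.476,3.000)
cell (2,3): code 0111 → (2.476,3.000)–(3.000,3.304)
cell (2,5): code 1001 → (3.000,5.436)–(2.000,5.692)
cell (3,3): code 0010 → (3.000,3.304)–(3.415,4.000)
cell (3,4): code 0011 → (3.415,4.000)–(3.340,5.000)
cell (3,5): code 0001 → (3.340,5.000)–(3.000,5.436)
total: 12 segments, chained into 1 closed loop(s), length Σ = 8.451203

segments=12 loops=1 length=8.451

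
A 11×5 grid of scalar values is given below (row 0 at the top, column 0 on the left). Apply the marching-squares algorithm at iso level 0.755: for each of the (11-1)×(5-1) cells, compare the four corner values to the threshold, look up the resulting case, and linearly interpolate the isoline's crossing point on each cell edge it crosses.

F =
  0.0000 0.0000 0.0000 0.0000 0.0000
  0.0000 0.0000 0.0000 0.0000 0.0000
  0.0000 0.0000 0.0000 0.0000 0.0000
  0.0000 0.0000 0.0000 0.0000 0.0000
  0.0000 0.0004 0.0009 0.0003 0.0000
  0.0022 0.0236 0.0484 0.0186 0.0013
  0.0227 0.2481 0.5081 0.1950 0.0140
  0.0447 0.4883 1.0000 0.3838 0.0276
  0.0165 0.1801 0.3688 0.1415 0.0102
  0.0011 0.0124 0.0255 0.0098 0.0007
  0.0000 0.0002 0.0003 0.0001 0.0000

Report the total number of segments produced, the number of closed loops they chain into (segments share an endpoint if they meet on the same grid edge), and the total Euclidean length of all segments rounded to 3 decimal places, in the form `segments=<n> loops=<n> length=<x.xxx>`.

segments=4 loops=1 length=2.500

cell (6,1): code 0100 → (6.502,2.000)–(7.000,1.521)
cell (6,2): code 1000 → (7.000,2.398)–(6.502,2.000)
cell (7,1): code 0010 → (7.000,1.521)–(7.388,2.000)
cell (7,2): code 0001 → (7.388,2.000)–(7.000,2.398)
total: 4 segments, chained into 1 closed loop(s), length Σ = 2.500199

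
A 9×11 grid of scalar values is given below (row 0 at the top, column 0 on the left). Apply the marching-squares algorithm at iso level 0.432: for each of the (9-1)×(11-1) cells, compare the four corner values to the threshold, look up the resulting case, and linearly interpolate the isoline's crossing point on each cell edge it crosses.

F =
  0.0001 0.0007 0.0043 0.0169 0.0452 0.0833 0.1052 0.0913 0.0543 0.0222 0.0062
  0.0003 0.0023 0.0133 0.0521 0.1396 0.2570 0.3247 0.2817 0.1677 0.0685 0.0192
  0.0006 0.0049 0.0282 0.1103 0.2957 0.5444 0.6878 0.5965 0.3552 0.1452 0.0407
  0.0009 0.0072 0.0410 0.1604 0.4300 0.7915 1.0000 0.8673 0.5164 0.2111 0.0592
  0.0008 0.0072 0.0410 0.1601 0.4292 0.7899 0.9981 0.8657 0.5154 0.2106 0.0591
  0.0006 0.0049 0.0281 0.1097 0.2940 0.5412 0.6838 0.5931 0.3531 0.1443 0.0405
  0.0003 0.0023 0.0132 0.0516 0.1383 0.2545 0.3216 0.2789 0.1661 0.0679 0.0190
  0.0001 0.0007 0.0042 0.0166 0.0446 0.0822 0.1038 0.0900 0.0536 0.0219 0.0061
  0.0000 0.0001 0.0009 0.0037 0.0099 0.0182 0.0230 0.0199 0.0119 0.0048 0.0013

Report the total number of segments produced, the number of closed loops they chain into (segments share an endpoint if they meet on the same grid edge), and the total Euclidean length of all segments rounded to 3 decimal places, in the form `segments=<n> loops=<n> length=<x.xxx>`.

cell (1,4): code 0100 → (1.609,5.000)–(2.000,4.548)
cell (1,5): code 1100 → (1.296,6.000)–(1.609,5.000)
cell (1,6): code 1100 → (1.477,7.000)–(1.296,6.000)
cell (1,7): code 1000 → (2.000,7.682)–(1.477,7.000)
cell (2,4): code 0110 → (2.000,4.548)–(3.000,4.006)
cell (2,7): code 1101 → (2.476,8.000)–(2.000,7.682)
cell (2,8): code 1000 → (3.000,8.276)–(2.476,8.000)
cell (3,4): code 0110 → (3.000,4.006)–(4.000,4.008)
cell (3,8): code 1001 → (4.000,8.274)–(3.000,8.276)
cell (4,4): code 0110 → (4.000,4.008)–(5.000,4.558)
cell (4,7): code 1011 → (5.000,7.671)–(4.514,8.000)
cell (4,8): code 0001 → (4.514,8.000)–(4.000,8.274)
cell (5,4): code 0010 → (5.000,4.558)–(5.381,5.000)
cell (5,5): code 0011 → (5.381,5.000)–(5.695,6.000)
cell (5,6): code 0011 → (5.695,6.000)–(5.513,7.000)
cell (5,7): code 0001 → (5.513,7.000)–(5.000,7.671)
total: 16 segments, chained into 1 closed loop(s), length Σ = 13.626964

segments=16 loops=1 length=13.627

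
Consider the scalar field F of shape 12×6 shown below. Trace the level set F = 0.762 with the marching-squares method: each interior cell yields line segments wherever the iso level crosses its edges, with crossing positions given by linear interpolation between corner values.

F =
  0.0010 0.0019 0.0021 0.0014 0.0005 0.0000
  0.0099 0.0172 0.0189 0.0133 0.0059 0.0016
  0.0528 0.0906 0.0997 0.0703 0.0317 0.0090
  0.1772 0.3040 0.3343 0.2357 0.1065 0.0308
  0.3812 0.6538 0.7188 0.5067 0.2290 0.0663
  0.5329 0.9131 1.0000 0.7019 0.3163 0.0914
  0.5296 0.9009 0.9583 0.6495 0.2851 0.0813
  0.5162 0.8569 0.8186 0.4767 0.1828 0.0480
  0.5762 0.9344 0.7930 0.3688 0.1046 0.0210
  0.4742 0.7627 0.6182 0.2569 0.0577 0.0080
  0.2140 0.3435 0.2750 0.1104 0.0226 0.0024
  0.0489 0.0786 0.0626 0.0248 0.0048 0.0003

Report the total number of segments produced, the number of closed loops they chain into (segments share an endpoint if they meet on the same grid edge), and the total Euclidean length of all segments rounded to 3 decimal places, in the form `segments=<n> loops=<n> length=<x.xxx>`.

segments=14 loops=1 length=11.650

cell (4,0): code 0100 → (4.417,1.000)–(5.000,0.603)
cell (4,1): code 1100 → (4.154,2.000)–(4.417,1.000)
cell (4,2): code 1000 → (5.000,2.798)–(4.154,2.000)
cell (5,0): code 0110 → (5.000,0.603)–(6.000,0.626)
cell (5,2): code 1001 → (6.000,2.636)–(5.000,2.798)
cell (6,0): code 0110 → (6.000,0.626)–(7.000,0.721)
cell (6,2): code 1001 → (7.000,2.166)–(6.000,2.636)
cell (7,0): code 0110 → (7.000,0.721)–(8.000,0.519)
cell (7,2): code 1001 → (8.000,2.073)–(7.000,2.166)
cell (8,0): code 0110 → (8.000,0.519)–(9.000,0.998)
cell (8,1): code 1011 → (9.000,1.005)–(8.177,2.000)
cell (8,2): code 0001 → (8.177,2.000)–(8.000,2.073)
cell (9,0): code 0010 → (9.000,0.998)–(9.002,1.000)
cell (9,1): code 0001 → (9.002,1.000)–(9.000,1.005)
total: 14 segments, chained into 1 closed loop(s), length Σ = 11.650413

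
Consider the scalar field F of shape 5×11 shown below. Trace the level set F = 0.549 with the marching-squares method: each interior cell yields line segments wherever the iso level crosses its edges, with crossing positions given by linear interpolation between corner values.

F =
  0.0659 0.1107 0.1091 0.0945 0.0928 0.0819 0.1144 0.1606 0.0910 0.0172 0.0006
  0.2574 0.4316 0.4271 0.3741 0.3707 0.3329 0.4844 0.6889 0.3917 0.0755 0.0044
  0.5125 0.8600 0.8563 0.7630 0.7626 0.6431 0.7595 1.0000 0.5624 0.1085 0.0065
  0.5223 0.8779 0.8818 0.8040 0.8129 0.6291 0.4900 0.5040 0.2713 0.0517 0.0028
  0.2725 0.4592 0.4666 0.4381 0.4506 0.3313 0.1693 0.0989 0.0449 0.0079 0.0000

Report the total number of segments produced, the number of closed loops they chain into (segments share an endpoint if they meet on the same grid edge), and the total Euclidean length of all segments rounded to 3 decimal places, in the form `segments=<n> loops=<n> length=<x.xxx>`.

cell (0,6): code 0100 → (0.735,7.000)–(1.000,6.316)
cell (0,7): code 1000 → (1.000,7.471)–(0.735,7.000)
cell (1,0): code 0100 → (1.274,1.000)–(2.000,0.105)
cell (1,1): code 1100 → (1.284,2.000)–(1.274,1.000)
cell (1,2): code 1100 → (1.450,3.000)–(1.284,2.000)
cell (1,3): code 1100 → (1.455,4.000)–(1.450,3.000)
cell (1,4): code 1100 → (1.697,5.000)–(1.455,4.000)
cell (1,5): code 1100 → (1.235,6.000)–(1.697,5.000)
cell (1,6): code 1110 → (1.000,6.316)–(1.235,6.000)
cell (1,7): code 1101 → (1.921,8.000)–(1.000,7.471)
cell (1,8): code 1000 → (2.000,8.030)–(1.921,8.000)
cell (2,0): code 0110 → (2.000,0.105)–(3.000,0.075)
cell (2,5): code 1011 → (3.000,5.576)–(2.781,6.000)
cell (2,6): code 0011 → (2.781,6.000)–(2.909,7.000)
cell (2,7): code 0011 → (2.909,7.000)–(2.046,8.000)
cell (2,8): code 0001 → (2.046,8.000)–(2.000,8.030)
cell (3,0): code 0010 → (3.000,0.075)–(3.786,1.000)
cell (3,1): code 0011 → (3.786,1.000)–(3.802,2.000)
cell (3,2): code 0011 → (3.802,2.000)–(3.697,3.000)
cell (3,3): code 0011 → (3.697,3.000)–(3.728,4.000)
cell (3,4): code 0011 → (3.728,4.000)–(3.269,5.000)
cell (3,5): code 0001 → (3.269,5.000)–(3.000,5.576)
total: 22 segments, chained into 1 closed loop(s), length Σ = 18.927500

segments=22 loops=1 length=18.928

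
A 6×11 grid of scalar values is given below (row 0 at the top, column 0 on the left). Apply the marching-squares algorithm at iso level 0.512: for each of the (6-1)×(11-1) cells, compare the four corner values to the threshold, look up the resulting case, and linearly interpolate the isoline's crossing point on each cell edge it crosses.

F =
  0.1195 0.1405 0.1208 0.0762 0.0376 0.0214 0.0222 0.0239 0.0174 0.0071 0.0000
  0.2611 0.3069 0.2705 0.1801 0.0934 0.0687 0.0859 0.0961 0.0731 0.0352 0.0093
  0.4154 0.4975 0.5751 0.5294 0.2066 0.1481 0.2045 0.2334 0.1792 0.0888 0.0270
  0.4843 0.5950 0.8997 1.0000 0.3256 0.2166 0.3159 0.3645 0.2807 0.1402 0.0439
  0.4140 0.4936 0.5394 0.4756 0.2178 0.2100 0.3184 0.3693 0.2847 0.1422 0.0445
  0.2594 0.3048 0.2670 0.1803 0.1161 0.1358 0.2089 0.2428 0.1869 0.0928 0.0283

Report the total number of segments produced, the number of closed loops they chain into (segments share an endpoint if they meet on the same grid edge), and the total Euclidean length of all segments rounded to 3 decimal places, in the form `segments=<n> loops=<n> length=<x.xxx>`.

cell (1,1): code 0100 → (1.793,2.000)–(2.000,1.187)
cell (1,2): code 1100 → (1.950,3.000)–(1.793,2.000)
cell (1,3): code 1000 → (2.000,3.054)–(1.950,3.000)
cell (2,0): code 0100 → (2.149,1.000)–(3.000,0.250)
cell (2,1): code 1110 → (2.000,1.187)–(2.149,1.000)
cell (2,3): code 1001 → (3.000,3.724)–(2.000,3.054)
cell (3,0): code 0010 → (3.000,0.250)–(3.819,1.000)
cell (3,1): code 0111 → (3.819,1.000)–(4.000,1.402)
cell (3,2): code 1011 → (4.000,2.429)–(3.931,3.000)
cell (3,3): code 0001 → (3.931,3.000)–(3.000,3.724)
cell (4,1): code 0010 → (4.000,1.402)–(4.101,2.000)
cell (4,2): code 0001 → (4.101,2.000)–(4.000,2.429)
total: 12 segments, chained into 1 closed loop(s), length Σ = 8.853708

segments=12 loops=1 length=8.854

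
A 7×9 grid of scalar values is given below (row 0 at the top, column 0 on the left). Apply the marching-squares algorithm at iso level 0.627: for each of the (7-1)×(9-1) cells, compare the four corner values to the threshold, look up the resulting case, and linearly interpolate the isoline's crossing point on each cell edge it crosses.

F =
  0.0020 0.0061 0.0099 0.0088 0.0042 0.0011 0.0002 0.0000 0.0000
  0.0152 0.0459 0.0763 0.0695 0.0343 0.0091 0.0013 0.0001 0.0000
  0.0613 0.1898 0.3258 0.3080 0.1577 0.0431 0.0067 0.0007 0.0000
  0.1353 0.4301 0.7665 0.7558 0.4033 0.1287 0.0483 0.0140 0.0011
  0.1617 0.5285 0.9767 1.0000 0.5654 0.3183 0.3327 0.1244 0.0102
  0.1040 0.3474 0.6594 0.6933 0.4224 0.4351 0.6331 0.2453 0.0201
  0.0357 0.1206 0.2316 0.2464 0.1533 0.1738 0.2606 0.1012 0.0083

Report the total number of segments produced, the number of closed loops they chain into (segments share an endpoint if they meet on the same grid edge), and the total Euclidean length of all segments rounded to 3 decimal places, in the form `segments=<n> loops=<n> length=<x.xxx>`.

cell (2,1): code 0100 → (2.683,2.000)–(3.000,1.585)
cell (2,2): code 1100 → (2.712,3.000)–(2.683,2.000)
cell (2,3): code 1000 → (3.000,3.365)–(2.712,3.000)
cell (3,1): code 0110 → (3.000,1.585)–(4.000,1.220)
cell (3,3): code 1001 → (4.000,3.858)–(3.000,3.365)
cell (4,1): code 0110 → (4.000,1.220)–(5.000,1.896)
cell (4,3): code 1001 → (5.000,3.245)–(4.000,3.858)
cell (4,5): code 0100 → (4.980,6.000)–(5.000,5.969)
cell (4,6): code 1000 → (5.000,6.016)–(4.980,6.000)
cell (5,1): code 0010 → (5.000,1.896)–(5.076,2.000)
cell (5,2): code 0011 → (5.076,2.000)–(5.148,3.000)
cell (5,3): code 0001 → (5.148,3.000)–(5.000,3.245)
cell (5,5): code 0010 → (5.000,5.969)–(5.016,6.000)
cell (5,6): code 0001 → (5.016,6.000)–(5.000,6.016)
total: 14 segments, chained into 2 closed loop(s), length Σ = 8.084719

segments=14 loops=2 length=8.085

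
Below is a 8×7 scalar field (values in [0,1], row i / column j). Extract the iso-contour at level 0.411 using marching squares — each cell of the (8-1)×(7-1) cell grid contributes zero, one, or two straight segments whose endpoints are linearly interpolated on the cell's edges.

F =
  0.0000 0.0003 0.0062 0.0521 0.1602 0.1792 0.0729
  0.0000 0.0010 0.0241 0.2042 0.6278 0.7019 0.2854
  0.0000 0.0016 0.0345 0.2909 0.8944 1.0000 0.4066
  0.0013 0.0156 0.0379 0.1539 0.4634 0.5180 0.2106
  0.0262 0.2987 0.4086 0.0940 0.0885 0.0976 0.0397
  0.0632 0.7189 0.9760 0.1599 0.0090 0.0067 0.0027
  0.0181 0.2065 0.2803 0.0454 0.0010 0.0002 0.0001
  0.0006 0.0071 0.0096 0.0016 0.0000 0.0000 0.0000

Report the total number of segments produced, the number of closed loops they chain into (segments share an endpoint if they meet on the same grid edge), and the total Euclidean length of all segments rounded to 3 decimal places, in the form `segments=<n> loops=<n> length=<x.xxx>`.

segments=16 loops=2 length=14.670

cell (0,3): code 0100 → (0.536,4.000)–(1.000,3.488)
cell (0,4): code 1100 → (0.443,5.000)–(0.536,4.000)
cell (0,5): code 1000 → (1.000,5.698)–(0.443,5.000)
cell (1,3): code 0110 → (1.000,3.488)–(2.000,3.199)
cell (1,5): code 1001 → (2.000,5.993)–(1.000,5.698)
cell (2,3): code 0110 → (2.000,3.199)–(3.000,3.831)
cell (2,5): code 1001 → (3.000,5.348)–(2.000,5.993)
cell (3,3): code 0010 → (3.000,3.831)–(3.140,4.000)
cell (3,4): code 0011 → (3.140,4.000)–(3.255,5.000)
cell (3,5): code 0001 → (3.255,5.000)–(3.000,5.348)
cell (4,0): code 0100 → (4.267,1.000)–(5.000,0.530)
cell (4,1): code 1100 → (4.004,2.000)–(4.267,1.000)
cell (4,2): code 1000 → (5.000,2.692)–(4.004,2.000)
cell (5,0): code 0010 → (5.000,0.530)–(5.601,1.000)
cell (5,1): code 0011 → (5.601,1.000)–(5.812,2.000)
cell (5,2): code 0001 → (5.812,2.000)–(5.000,2.692)
total: 16 segments, chained into 2 closed loop(s), length Σ = 14.670061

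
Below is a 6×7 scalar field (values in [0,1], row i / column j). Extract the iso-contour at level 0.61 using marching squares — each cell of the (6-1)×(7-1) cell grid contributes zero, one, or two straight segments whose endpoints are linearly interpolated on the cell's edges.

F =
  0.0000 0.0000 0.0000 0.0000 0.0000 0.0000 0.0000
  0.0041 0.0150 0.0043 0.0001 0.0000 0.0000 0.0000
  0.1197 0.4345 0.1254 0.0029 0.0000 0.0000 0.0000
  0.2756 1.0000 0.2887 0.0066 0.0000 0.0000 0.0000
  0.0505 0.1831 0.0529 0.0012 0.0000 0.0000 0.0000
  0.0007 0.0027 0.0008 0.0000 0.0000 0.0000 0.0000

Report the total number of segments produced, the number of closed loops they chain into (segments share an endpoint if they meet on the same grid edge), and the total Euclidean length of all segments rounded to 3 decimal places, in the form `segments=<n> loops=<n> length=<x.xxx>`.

segments=4 loops=1 length=3.203

cell (2,0): code 0100 → (2.310,1.000)–(3.000,0.462)
cell (2,1): code 1000 → (3.000,1.548)–(2.310,1.000)
cell (3,0): code 0010 → (3.000,0.462)–(3.477,1.000)
cell (3,1): code 0001 → (3.477,1.000)–(3.000,1.548)
total: 4 segments, chained into 1 closed loop(s), length Σ = 3.202542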